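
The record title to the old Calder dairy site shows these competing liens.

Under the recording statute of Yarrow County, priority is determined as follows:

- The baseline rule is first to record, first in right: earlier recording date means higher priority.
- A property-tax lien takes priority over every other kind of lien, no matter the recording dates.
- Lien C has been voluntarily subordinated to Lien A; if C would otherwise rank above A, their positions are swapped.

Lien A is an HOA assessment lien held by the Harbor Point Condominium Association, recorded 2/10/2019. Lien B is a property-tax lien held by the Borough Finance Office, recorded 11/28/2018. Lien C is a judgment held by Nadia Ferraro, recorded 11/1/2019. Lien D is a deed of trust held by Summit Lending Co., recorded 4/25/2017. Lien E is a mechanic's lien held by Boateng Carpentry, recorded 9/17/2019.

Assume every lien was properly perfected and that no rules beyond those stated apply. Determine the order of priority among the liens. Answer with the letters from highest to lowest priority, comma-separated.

As a property-tax lien, B is senior to every other lien.
The other liens, earliest effective date first: D (4/25/2017), A (2/10/2019), E (9/17/2019), C (11/1/2019).
Since C is not senior to A, the subordination leaves the order unchanged.

B, D, A, E, C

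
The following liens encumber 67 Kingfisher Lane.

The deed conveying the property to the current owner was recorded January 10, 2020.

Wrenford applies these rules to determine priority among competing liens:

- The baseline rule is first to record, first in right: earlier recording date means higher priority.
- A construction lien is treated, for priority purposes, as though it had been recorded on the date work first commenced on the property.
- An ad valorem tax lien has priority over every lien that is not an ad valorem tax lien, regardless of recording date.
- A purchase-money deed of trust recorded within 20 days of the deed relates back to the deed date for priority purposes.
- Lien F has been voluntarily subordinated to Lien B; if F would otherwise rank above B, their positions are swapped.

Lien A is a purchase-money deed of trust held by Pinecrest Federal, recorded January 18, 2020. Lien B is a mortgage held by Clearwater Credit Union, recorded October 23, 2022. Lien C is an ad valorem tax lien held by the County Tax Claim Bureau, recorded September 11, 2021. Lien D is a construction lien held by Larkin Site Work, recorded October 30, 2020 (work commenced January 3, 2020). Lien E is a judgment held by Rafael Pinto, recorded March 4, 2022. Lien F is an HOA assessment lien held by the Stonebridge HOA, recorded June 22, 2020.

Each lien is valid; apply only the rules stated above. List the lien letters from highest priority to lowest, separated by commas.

Adjusting effective dates: A's effective date is the deed date, January 10, 2020; D is treated as recorded January 3, 2020, the work-commencement date.
C is an ad valorem tax lien and takes priority over every other lien.
The other liens, earliest effective date first: D (January 3, 2020), A (January 10, 2020), F (June 22, 2020), E (March 4, 2022), B (October 23, 2022).
F would otherwise be senior to B, so under the subordination agreement F and B exchange positions.

C, D, A, B, E, F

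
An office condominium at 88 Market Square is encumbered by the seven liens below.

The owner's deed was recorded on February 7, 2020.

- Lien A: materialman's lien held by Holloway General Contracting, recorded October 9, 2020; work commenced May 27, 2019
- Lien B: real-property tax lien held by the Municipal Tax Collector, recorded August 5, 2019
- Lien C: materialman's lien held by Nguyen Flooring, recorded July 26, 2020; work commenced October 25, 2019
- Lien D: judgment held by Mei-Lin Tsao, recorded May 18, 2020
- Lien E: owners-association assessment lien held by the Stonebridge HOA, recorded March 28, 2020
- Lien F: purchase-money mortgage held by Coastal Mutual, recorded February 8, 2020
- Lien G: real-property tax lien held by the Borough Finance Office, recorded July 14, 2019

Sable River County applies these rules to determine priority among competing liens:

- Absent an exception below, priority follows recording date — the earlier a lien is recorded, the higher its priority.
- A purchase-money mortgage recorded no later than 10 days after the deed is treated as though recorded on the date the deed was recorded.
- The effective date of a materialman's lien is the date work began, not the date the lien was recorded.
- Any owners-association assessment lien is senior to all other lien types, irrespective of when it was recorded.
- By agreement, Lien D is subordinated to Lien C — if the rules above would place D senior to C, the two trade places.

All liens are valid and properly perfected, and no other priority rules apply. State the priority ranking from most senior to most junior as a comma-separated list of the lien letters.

E, A, G, B, C, F, D

First, effective dates: A relates back to May 27, 2019 (work commenced); C's effective date is October 25, 2019, when work began; F was recorded within the 10-day window, so its effective date is the deed date February 7, 2020.
E, as an owners-association assessment lien, has superpriority and ranks first.
Ordering the rest by effective date: A (May 27, 2019), G (July 14, 2019), B (August 5, 2019), C (October 25, 2019), F (February 7, 2020), D (May 18, 2020).
D already ranks below C; the subordination has no effect.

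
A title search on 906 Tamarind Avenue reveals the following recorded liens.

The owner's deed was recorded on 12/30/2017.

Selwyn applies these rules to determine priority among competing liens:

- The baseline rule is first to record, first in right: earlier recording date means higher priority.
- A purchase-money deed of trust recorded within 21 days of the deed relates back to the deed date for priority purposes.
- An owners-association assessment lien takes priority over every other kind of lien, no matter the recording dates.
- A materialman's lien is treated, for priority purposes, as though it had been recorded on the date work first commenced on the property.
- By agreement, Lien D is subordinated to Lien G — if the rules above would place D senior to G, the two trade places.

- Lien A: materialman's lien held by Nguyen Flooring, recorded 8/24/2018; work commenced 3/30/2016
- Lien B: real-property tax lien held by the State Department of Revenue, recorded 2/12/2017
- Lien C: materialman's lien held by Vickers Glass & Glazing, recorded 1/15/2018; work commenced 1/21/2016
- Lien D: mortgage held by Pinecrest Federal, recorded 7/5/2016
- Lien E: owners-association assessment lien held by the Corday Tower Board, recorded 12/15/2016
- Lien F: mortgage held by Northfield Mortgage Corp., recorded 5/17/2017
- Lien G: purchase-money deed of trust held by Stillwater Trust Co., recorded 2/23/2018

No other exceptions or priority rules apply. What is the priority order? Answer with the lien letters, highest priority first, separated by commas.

Effective dates after the stated exceptions: A relates back to 3/30/2016 (work commenced); C's effective date is 1/21/2016, when work began; G missed the 21-day window (55 days after the deed), so its recording date stands.
As an owners-association assessment lien, E is senior to every other lien.
Ordering the rest by effective date: C (1/21/2016), A (3/30/2016), D (7/5/2016), B (2/12/2017), F (5/17/2017), G (2/23/2018).
D is senior to G before the subordination, so the two trade places.

E, C, A, G, B, F, D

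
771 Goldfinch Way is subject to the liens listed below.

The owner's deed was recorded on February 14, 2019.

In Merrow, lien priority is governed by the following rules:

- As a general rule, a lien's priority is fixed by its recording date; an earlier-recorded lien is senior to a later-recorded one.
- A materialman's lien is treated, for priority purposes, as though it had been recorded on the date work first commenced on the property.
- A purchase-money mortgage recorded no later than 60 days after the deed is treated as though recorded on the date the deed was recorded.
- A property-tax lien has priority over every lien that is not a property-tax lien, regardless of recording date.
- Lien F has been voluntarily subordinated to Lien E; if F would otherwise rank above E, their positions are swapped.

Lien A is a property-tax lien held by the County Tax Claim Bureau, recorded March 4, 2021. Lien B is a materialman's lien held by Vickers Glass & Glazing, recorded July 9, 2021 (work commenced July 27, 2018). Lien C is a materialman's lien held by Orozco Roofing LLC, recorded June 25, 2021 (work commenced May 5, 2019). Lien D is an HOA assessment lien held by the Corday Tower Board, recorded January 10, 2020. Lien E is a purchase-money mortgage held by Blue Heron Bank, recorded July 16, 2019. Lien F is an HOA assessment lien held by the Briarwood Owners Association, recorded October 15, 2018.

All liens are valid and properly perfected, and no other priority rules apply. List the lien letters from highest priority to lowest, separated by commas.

Effective dates: B relates back to July 27, 2018 (work commenced); C relates back to May 5, 2019 (work commenced); E was recorded 152 days after the deed, outside the 60-day window, so it keeps its recording date.
As a property-tax lien, A is senior to every other lien.
The other liens, earliest effective date first: B (July 27, 2018), F (October 15, 2018), C (May 5, 2019), E (July 16, 2019), D (January 10, 2020).
The subordination applies — F was senior to E — so F and E swap.

A, B, E, C, F, D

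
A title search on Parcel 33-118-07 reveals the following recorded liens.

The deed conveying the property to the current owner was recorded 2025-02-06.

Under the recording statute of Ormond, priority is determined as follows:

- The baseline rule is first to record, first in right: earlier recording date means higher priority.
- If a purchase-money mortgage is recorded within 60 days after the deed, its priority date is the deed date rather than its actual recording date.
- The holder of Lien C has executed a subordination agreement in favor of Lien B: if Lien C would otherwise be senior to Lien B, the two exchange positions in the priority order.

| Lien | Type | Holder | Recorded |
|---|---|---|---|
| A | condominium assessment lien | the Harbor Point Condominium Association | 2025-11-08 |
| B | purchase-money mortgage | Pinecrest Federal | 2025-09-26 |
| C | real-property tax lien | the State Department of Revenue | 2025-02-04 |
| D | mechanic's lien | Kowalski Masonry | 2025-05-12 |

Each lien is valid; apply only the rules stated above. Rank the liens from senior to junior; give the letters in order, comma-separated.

B, D, C, A

First, effective dates: B was recorded 232 days after the deed — beyond 60 days — so no relation-back applies.
Sorted by effective date: C (2025-02-04), D (2025-05-12), B (2025-09-26), A (2025-11-08).
Because C would otherwise rank above B, the subordination swaps them.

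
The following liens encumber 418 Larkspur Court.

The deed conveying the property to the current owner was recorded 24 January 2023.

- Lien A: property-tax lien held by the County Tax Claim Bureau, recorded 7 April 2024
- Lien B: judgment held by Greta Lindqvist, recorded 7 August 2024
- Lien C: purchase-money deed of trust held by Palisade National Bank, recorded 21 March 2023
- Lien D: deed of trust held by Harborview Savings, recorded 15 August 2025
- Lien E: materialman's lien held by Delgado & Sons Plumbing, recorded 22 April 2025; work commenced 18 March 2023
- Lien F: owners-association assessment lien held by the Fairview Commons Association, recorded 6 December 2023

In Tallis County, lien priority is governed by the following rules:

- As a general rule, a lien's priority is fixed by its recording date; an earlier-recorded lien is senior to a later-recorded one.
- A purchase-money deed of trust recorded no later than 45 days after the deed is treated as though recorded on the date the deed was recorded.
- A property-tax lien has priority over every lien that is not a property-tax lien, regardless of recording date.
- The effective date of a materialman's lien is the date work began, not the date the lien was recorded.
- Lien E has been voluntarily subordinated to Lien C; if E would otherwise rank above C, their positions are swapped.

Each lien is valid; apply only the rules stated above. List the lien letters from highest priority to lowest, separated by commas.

Effective dates after the stated exceptions: C was recorded 56 days after the deed — beyond 45 days — so no relation-back applies; E relates back to 18 March 2023 (work commenced).
A, as a property-tax lien, has superpriority and ranks first.
Ordering the rest by effective date: E (18 March 2023), C (21 March 2023), F (6 December 2023), B (7 August 2024), D (15 August 2025).
The subordination applies — E was senior to C — so E and C swap.

A, C, E, F, B, D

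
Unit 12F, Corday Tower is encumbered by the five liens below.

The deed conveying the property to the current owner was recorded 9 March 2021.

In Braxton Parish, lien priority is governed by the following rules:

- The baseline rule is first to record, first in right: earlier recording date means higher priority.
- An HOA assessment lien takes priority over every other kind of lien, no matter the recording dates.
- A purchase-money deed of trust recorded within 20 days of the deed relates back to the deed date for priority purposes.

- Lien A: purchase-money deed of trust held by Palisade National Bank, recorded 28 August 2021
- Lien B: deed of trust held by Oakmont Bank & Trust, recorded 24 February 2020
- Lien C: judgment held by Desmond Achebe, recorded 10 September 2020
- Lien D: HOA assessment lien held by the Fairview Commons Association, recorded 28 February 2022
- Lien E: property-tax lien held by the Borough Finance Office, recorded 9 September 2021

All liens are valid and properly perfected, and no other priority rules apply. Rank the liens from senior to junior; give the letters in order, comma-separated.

D, B, C, A, E

First, effective dates: A missed the 20-day window (172 days after the deed), so its recording date stands.
D, as an HOA assessment lien, has superpriority and ranks first.
Ordering the rest by effective date: B (24 February 2020), C (10 September 2020), A (28 August 2021), E (9 September 2021).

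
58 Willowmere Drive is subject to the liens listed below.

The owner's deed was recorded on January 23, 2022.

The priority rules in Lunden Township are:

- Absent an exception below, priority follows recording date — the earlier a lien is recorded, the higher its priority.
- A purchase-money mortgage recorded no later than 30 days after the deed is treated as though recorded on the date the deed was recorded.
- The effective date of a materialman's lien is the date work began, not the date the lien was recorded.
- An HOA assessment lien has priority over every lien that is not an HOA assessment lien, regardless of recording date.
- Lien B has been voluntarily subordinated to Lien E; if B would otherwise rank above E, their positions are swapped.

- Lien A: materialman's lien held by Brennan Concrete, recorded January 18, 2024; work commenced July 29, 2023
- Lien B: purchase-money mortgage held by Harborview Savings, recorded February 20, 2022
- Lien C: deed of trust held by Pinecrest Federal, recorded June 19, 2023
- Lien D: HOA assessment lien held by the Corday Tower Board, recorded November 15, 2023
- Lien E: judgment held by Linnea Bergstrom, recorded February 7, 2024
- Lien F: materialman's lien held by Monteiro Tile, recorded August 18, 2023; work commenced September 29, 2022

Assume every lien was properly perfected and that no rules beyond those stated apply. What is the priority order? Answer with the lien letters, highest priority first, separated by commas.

D, E, F, C, A, B

First, effective dates: A is treated as recorded July 29, 2023, the work-commencement date; B relates back to the deed date January 23, 2022; F's effective date is September 29, 2022, when work began.
As an HOA assessment lien, D is senior to every other lien.
Among the remaining liens, by effective date: B (January 23, 2022), F (September 29, 2022), C (June 19, 2023), A (July 29, 2023), E (February 7, 2024).
B would otherwise be senior to E, so under the subordination agreement B and E exchange positions.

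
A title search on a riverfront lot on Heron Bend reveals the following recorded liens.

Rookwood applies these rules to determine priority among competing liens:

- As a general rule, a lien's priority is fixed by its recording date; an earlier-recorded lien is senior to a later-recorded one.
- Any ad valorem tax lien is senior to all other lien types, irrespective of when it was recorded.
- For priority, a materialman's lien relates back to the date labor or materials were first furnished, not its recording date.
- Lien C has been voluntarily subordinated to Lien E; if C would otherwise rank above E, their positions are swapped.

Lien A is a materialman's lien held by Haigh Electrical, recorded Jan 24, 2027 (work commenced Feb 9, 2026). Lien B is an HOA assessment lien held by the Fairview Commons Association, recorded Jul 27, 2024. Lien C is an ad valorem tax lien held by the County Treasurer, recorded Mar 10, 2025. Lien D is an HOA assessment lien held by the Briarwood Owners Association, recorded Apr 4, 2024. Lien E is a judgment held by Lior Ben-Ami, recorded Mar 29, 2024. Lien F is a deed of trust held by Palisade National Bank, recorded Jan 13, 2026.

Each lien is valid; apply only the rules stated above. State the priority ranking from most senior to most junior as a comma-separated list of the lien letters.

E, C, D, B, F, A

Adjusting effective dates: A's effective date is Feb 9, 2026, when work began.
As an ad valorem tax lien, C is senior to every other lien.
Remaining liens by effective date: E (Mar 29, 2024), D (Apr 4, 2024), B (Jul 27, 2024), F (Jan 13, 2026), A (Feb 9, 2026).
C is senior to E before the subordination, so the two trade places.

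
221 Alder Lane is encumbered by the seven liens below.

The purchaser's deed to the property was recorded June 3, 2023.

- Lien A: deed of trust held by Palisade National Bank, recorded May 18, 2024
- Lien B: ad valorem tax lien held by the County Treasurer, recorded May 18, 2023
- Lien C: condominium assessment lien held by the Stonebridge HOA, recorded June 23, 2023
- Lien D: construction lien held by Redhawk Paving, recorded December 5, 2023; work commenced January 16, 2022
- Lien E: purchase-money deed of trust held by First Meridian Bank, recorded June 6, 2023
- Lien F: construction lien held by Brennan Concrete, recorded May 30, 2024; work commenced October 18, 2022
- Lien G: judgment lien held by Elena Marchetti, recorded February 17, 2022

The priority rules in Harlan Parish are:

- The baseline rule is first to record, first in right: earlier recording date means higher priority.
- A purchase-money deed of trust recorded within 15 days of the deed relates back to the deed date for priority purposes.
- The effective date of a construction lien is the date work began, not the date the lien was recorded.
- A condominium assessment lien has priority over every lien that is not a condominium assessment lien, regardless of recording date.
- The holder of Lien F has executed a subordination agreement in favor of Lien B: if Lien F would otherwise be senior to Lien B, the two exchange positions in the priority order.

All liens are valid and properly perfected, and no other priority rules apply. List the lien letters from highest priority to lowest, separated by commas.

C, D, G, B, F, E, A

Adjusting effective dates: D is treated as recorded January 16, 2022, the work-commencement date; E's effective date is the deed date, June 3, 2023; F is treated as recorded October 18, 2022, the work-commencement date.
C, as a condominium assessment lien, has superpriority and ranks first.
Remaining liens by effective date: D (January 16, 2022), G (February 17, 2022), F (October 18, 2022), B (May 18, 2023), E (June 3, 2023), A (May 18, 2024).
The subordination applies — F was senior to B — so F and B swap.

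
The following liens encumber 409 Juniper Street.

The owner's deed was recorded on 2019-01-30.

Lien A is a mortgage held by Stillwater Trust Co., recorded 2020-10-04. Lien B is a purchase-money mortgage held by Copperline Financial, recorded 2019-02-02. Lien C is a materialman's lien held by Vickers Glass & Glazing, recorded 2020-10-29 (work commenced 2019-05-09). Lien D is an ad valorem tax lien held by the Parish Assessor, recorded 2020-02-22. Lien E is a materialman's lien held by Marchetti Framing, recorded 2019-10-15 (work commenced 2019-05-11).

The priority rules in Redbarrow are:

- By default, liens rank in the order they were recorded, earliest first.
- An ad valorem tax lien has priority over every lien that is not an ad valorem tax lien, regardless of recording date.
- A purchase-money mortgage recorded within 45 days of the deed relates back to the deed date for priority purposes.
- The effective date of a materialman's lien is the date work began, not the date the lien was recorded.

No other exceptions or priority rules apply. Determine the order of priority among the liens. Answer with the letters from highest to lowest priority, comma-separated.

Effective dates: B relates back to the deed date 2019-01-30; C's effective date is 2019-05-09, when work began; E is treated as recorded 2019-05-11, the work-commencement date.
D is an ad valorem tax lien and takes priority over every other lien.
Remaining liens by effective date: B (2019-01-30), C (2019-05-09), E (2019-05-11), A (2020-10-04).

D, B, C, E, A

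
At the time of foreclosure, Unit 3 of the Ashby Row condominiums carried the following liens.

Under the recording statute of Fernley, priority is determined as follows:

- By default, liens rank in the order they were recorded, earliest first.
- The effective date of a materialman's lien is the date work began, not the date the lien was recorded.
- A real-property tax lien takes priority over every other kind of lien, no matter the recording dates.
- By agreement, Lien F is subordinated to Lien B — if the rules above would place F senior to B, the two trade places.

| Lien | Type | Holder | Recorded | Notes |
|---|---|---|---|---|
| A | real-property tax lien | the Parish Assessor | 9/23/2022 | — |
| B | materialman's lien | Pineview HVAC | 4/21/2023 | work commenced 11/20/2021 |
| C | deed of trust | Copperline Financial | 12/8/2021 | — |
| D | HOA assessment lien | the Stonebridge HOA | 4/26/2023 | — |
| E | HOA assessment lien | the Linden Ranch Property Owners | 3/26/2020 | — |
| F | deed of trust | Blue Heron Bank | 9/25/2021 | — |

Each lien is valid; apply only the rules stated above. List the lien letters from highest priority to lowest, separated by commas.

A, E, B, F, C, D

First, effective dates: B is treated as recorded 11/20/2021, the work-commencement date.
A is a real-property tax lien and takes priority over every other lien.
Among the remaining liens, by effective date: E (3/26/2020), F (9/25/2021), B (11/20/2021), C (12/8/2021), D (4/26/2023).
F would otherwise be senior to B, so under the subordination agreement F and B exchange positions.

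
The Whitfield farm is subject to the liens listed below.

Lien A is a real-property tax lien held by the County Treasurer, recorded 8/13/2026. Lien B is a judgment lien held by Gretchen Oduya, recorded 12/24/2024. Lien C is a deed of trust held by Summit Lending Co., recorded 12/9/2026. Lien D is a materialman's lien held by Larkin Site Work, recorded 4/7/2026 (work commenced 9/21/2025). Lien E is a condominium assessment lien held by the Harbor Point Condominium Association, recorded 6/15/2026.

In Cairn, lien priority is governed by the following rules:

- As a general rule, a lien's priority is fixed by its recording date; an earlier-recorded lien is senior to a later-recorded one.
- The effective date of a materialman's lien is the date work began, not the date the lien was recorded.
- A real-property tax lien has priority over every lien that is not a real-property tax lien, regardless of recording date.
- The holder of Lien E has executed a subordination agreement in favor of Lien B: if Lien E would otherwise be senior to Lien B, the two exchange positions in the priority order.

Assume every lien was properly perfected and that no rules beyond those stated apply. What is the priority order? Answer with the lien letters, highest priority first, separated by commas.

Adjusting effective dates: D is treated as recorded 9/21/2025, the work-commencement date.
A is a real-property tax lien and takes priority over every other lien.
The other liens, earliest effective date first: B (12/24/2024), D (9/21/2025), E (6/15/2026), C (12/9/2026).
E already ranks below B; the subordination has no effect.

A, B, D, E, C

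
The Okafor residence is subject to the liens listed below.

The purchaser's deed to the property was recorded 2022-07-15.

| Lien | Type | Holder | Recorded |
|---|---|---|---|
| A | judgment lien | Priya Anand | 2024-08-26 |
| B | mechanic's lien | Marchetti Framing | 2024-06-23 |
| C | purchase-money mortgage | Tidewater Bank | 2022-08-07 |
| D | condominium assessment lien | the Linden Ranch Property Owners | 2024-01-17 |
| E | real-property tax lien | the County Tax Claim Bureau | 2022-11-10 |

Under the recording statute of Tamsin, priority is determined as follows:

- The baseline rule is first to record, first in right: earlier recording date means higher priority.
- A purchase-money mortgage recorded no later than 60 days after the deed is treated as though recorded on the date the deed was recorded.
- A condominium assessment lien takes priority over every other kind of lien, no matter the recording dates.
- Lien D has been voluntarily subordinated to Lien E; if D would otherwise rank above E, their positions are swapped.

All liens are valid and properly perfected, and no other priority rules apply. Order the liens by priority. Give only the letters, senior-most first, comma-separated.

Adjusting effective dates: C was recorded within the 60-day window, so its effective date is the deed date 2022-07-15.
As a condominium assessment lien, D is senior to every other lien.
The other liens, earliest effective date first: C (2022-07-15), E (2022-11-10), B (2024-06-23), A (2024-08-26).
The subordination applies — D was senior to E — so D and E swap.

E, C, D, B, A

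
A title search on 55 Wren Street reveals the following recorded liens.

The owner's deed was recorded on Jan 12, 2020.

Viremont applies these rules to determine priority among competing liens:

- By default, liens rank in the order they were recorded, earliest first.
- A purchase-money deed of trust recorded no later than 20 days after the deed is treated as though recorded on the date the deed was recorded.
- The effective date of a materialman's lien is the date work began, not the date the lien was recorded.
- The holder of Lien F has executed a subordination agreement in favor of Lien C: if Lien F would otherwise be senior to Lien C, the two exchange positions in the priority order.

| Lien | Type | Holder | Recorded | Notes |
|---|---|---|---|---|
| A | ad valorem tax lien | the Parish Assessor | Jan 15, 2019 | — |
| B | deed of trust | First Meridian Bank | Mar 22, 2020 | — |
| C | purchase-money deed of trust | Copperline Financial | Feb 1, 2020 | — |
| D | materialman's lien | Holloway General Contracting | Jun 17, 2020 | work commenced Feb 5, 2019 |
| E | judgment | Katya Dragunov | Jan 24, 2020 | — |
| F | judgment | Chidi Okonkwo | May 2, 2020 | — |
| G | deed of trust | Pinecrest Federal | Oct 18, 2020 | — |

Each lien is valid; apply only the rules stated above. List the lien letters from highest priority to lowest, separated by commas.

Effective dates: C's effective date is the deed date, Jan 12, 2020; D is treated as recorded Feb 5, 2019, the work-commencement date.
By effective date: A (Jan 15, 2019), D (Feb 5, 2019), C (Jan 12, 2020), E (Jan 24, 2020), B (Mar 22, 2020), F (May 2, 2020), G (Oct 18, 2020).
F already ranks below C; the subordination has no effect.

A, D, C, E, B, F, G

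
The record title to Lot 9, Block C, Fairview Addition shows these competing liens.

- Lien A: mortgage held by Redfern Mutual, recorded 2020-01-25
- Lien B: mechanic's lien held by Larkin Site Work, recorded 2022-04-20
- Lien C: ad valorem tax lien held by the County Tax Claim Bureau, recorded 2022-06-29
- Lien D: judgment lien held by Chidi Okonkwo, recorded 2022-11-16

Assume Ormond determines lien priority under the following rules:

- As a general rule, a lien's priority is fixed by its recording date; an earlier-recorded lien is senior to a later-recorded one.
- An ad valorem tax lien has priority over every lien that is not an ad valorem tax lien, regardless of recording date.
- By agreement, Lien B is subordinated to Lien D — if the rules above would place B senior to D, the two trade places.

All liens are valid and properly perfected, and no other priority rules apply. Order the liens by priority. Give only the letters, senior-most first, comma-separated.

C, as an ad valorem tax lien, has superpriority and ranks first.
Remaining liens by effective date: A (2020-01-25), B (2022-04-20), D (2022-11-16).
B would otherwise be senior to D, so under the subordination agreement B and D exchange positions.

C, A, D, B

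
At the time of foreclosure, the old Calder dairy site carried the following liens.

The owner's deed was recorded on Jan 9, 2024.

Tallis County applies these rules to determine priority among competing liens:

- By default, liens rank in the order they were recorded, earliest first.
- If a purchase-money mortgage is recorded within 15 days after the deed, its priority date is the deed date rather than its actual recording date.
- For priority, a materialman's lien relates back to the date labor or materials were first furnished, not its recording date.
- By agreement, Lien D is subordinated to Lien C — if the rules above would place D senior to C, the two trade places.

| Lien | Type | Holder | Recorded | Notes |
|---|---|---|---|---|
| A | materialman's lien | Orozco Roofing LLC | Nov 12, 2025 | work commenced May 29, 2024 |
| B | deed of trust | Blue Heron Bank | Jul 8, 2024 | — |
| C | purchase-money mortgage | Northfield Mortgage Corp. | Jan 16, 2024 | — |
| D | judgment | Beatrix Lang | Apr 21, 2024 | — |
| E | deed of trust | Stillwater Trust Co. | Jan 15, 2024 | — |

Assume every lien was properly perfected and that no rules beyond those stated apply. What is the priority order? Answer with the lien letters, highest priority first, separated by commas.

Effective dates after the stated exceptions: A relates back to May 29, 2024 (work commenced); C relates back to the deed date Jan 9, 2024.
Sorted by effective date: C (Jan 9, 2024), E (Jan 15, 2024), D (Apr 21, 2024), A (May 29, 2024), B (Jul 8, 2024).
D is already junior to C, so the subordination agreement changes nothing.

C, E, D, A, B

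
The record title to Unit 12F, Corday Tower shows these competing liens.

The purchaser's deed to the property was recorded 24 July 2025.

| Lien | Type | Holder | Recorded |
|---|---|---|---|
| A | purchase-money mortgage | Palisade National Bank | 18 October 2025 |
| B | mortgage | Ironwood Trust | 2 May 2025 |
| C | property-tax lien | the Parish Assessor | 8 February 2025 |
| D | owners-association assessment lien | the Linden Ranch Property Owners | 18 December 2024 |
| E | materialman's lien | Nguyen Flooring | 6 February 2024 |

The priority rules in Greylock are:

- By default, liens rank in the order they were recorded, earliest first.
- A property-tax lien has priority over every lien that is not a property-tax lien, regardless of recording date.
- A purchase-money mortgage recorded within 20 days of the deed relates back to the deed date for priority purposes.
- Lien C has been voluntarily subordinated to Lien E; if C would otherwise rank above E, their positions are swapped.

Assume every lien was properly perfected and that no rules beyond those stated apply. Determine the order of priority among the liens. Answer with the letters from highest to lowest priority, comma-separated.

E, C, D, B, A

Effective dates: A was recorded 86 days after the deed, outside the 20-day window, so it keeps its recording date.
C, as a property-tax lien, has superpriority and ranks first.
Remaining liens by effective date: E (6 February 2024), D (18 December 2024), B (2 May 2025), A (18 October 2025).
Because C would otherwise rank above E, the subordination swaps them.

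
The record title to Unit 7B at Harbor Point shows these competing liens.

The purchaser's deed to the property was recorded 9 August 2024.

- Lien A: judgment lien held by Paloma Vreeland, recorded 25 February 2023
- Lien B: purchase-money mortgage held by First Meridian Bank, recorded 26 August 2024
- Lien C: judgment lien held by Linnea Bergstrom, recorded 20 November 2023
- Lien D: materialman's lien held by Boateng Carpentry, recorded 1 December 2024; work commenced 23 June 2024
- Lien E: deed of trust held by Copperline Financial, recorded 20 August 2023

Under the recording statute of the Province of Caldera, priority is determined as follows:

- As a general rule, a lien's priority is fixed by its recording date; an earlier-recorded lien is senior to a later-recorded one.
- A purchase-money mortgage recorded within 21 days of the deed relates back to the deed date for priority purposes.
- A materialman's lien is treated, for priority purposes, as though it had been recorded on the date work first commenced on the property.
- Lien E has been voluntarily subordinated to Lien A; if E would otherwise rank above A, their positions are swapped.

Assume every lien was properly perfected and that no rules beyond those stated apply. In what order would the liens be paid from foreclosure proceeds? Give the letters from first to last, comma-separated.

First, effective dates: B was recorded within the 21-day window, so its effective date is the deed date 9 August 2024; D is treated as recorded 23 June 2024, the work-commencement date.
Sorted by effective date: A (25 February 2023), E (20 August 2023), C (20 November 2023), D (23 June 2024), B (9 August 2024).
Since E is not senior to A, the subordination leaves the order unchanged.

A, E, C, D, B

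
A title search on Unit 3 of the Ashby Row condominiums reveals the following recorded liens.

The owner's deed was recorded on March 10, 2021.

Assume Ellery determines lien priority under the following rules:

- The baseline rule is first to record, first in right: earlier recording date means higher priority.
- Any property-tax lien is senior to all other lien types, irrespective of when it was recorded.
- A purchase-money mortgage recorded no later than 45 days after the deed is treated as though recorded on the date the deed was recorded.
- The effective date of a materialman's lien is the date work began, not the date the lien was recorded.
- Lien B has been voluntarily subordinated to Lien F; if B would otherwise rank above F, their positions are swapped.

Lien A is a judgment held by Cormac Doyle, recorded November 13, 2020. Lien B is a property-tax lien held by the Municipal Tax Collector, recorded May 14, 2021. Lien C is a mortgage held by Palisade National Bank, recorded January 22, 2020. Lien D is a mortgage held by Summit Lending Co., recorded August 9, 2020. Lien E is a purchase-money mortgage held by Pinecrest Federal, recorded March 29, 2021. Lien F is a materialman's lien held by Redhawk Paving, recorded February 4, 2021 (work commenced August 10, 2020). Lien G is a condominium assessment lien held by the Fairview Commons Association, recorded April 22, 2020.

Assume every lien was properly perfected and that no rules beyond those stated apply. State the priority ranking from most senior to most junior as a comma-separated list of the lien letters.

F, C, G, D, B, A, E

Effective dates after the stated exceptions: E's effective date is the deed date, March 10, 2021; F's effective date is August 10, 2020, when work began.
B is a property-tax lien, so it outranks all other liens regardless of date.
Among the remaining liens, by effective date: C (January 22, 2020), G (April 22, 2020), D (August 9, 2020), F (August 10, 2020), A (November 13, 2020), E (March 10, 2021).
The subordination applies — B was senior to F — so B and F swap.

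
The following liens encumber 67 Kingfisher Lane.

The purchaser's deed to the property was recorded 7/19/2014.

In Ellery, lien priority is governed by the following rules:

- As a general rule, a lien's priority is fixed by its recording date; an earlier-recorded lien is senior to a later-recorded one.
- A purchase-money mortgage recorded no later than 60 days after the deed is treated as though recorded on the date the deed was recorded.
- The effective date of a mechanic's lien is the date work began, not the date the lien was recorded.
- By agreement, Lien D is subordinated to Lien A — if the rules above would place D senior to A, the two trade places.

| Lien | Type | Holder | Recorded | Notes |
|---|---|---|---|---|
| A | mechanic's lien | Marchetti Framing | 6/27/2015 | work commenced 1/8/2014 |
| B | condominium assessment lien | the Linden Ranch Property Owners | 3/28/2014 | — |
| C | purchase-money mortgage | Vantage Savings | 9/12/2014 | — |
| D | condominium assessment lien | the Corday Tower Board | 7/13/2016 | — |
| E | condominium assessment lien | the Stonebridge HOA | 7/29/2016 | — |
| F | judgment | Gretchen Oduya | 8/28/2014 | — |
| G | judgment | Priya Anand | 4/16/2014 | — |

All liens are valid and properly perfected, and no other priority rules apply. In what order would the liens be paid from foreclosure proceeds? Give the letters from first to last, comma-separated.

A, B, G, C, F, D, E

Adjusting effective dates: A is treated as recorded 1/8/2014, the work-commencement date; C was recorded within the 60-day window, so its effective date is the deed date 7/19/2014.
Sorted by effective date: A (1/8/2014), B (3/28/2014), G (4/16/2014), C (7/19/2014), F (8/28/2014), D (7/13/2016), E (7/29/2016).
D is already junior to A, so the subordination agreement changes nothing.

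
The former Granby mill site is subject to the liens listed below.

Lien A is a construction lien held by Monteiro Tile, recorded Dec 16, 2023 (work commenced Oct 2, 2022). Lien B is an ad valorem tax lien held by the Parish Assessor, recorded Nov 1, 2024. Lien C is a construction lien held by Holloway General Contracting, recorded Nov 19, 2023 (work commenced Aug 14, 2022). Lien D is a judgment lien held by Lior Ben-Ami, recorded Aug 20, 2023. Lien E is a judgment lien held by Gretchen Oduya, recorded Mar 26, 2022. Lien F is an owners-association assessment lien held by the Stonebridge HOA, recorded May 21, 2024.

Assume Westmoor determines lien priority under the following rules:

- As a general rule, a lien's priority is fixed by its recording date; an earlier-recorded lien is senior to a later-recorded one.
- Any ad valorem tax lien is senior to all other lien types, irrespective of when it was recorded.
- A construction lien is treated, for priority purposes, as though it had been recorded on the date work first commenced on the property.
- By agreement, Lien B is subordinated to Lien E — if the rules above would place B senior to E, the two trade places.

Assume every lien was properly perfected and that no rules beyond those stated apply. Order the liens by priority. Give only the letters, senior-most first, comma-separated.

E, B, C, A, D, F

Effective dates: A relates back to Oct 2, 2022 (work commenced); C is treated as recorded Aug 14, 2022, the work-commencement date.
As an ad valorem tax lien, B is senior to every other lien.
Among the remaining liens, by effective date: E (Mar 26, 2022), C (Aug 14, 2022), A (Oct 2, 2022), D (Aug 20, 2023), F (May 21, 2024).
B would otherwise be senior to E, so under the subordination agreement B and E exchange positions.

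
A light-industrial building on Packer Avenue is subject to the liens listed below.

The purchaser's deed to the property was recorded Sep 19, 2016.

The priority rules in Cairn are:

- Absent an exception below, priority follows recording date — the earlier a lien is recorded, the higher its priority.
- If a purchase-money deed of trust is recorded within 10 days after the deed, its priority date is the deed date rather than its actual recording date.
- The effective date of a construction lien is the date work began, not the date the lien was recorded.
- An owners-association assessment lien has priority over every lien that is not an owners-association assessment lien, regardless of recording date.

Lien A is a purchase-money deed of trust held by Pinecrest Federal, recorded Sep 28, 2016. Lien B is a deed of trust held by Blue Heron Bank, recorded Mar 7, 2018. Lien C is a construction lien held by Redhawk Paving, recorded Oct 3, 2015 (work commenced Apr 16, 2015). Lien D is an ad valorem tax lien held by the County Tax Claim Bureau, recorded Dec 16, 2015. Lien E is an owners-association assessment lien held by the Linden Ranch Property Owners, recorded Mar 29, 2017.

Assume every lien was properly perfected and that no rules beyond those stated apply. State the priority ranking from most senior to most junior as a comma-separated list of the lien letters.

E, C, D, A, B

Effective dates: A relates back to the deed date Sep 19, 2016; C relates back to Apr 16, 2015 (work commenced).
As an owners-association assessment lien, E is senior to every other lien.
The other liens, earliest effective date first: C (Apr 16, 2015), D (Dec 16, 2015), A (Sep 19, 2016), B (Mar 7, 2018).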